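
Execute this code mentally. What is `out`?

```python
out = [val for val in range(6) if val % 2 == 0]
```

Let's trace through this code step by step.

Initialize: out = [val for val in range(6) if val % 2 == 0]

After execution: out = [0, 2, 4]
[0, 2, 4]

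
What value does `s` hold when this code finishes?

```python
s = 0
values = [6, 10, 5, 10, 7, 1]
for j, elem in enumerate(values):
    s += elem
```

Let's trace through this code step by step.

Initialize: s = 0
Initialize: values = [6, 10, 5, 10, 7, 1]
Entering loop: for j, elem in enumerate(values):

After execution: s = 39
39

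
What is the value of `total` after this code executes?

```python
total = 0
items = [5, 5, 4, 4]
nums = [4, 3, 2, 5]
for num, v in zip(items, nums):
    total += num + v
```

Let's trace through this code step by step.

Initialize: total = 0
Initialize: items = [5, 5, 4, 4]
Initialize: nums = [4, 3, 2, 5]
Entering loop: for num, v in zip(items, nums):

After execution: total = 32
32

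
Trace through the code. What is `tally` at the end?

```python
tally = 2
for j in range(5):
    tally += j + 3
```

Let's trace through this code step by step.

Initialize: tally = 2
Entering loop: for j in range(5):

After execution: tally = 27
27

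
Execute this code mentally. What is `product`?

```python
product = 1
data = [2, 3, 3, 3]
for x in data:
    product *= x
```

Let's trace through this code step by step.

Initialize: product = 1
Initialize: data = [2, 3, 3, 3]
Entering loop: for x in data:

After execution: product = 54
54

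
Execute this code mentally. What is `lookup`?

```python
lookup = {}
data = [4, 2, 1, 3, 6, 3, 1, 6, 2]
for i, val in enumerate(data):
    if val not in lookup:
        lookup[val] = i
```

Let's trace through this code step by step.

Initialize: lookup = {}
Initialize: data = [4, 2, 1, 3, 6, 3, 1, 6, 2]
Entering loop: for i, val in enumerate(data):

After execution: lookup = {4: 0, 2: 1, 1: 2, 3: 3, 6: 4}
{4: 0, 2: 1, 1: 2, 3: 3, 6: 4}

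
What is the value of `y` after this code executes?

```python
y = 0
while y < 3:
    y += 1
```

Let's trace through this code step by step.

Initialize: y = 0
Entering loop: while y < 3:

After execution: y = 3
3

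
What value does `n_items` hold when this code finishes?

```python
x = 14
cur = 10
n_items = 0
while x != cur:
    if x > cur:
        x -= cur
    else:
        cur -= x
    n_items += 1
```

Let's trace through this code step by step.

Initialize: x = 14
Initialize: cur = 10
Initialize: n_items = 0
Entering loop: while x != cur:

After execution: n_items = 4
4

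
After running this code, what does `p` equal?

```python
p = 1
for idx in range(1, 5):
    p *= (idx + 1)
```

Let's trace through this code step by step.

Initialize: p = 1
Entering loop: for idx in range(1, 5):

After execution: p = 120
120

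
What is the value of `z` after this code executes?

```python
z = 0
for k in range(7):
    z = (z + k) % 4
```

Let's trace through this code step by step.

Initialize: z = 0
Entering loop: for k in range(7):

After execution: z = 1
1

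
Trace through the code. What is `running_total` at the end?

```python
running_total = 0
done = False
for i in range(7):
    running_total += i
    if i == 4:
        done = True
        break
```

Let's trace through this code step by step.

Initialize: running_total = 0
Initialize: done = False
Entering loop: for i in range(7):

After execution: running_total = 10
10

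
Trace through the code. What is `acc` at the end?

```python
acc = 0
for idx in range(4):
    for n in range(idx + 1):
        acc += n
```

Let's trace through this code step by step.

Initialize: acc = 0
Entering loop: for idx in range(4):

After execution: acc = 10
10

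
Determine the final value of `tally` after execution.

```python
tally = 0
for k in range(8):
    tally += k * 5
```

Let's trace through this code step by step.

Initialize: tally = 0
Entering loop: for k in range(8):

After execution: tally = 140
140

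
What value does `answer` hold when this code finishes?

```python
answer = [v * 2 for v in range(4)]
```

Let's trace through this code step by step.

Initialize: answer = [v * 2 for v in range(4)]

After execution: answer = [0, 2, 4, 6]
[0, 2, 4, 6]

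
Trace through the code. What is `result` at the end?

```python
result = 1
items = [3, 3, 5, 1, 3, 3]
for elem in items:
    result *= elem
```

Let's trace through this code step by step.

Initialize: result = 1
Initialize: items = [3, 3, 5, 1, 3, 3]
Entering loop: for elem in items:

After execution: result = 405
405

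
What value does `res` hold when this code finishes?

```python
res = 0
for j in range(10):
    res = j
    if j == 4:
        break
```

Let's trace through this code step by step.

Initialize: res = 0
Entering loop: for j in range(10):

After execution: res = 4
4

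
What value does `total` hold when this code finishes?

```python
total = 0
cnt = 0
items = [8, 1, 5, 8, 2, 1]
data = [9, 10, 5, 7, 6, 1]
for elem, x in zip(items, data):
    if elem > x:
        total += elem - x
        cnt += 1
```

Let's trace through this code step by step.

Initialize: total = 0
Initialize: cnt = 0
Initialize: items = [8, 1, 5, 8, 2, 1]
Initialize: data = [9, 10, 5, 7, 6, 1]
Entering loop: for elem, x in zip(items, data):

After execution: total = 1
1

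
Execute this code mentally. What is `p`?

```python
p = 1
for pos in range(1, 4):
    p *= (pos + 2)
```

Let's trace through this code step by step.

Initialize: p = 1
Entering loop: for pos in range(1, 4):

After execution: p = 60
60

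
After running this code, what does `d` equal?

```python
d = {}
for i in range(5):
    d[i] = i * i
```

Let's trace through this code step by step.

Initialize: d = {}
Entering loop: for i in range(5):

After execution: d = {0: 0, 1: 1, 2: 4, 3: 9, 4: 16}
{0: 0, 1: 1, 2: 4, 3: 9, 4: 16}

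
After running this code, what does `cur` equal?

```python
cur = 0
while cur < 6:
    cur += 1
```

Let's trace through this code step by step.

Initialize: cur = 0
Entering loop: while cur < 6:

After execution: cur = 6
6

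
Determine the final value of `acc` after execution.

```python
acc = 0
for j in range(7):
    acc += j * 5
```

Let's trace through this code step by step.

Initialize: acc = 0
Entering loop: for j in range(7):

After execution: acc = 105
105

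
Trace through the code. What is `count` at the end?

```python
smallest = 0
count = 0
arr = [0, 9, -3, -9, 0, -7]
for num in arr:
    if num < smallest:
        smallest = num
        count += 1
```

Let's trace through this code step by step.

Initialize: smallest = 0
Initialize: count = 0
Initialize: arr = [0, 9, -3, -9, 0, -7]
Entering loop: for num in arr:

After execution: count = 2
2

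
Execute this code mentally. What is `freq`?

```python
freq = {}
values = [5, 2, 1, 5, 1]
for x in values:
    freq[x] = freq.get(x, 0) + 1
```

Let's trace through this code step by step.

Initialize: freq = {}
Initialize: values = [5, 2, 1, 5, 1]
Entering loop: for x in values:

After execution: freq = {5: 2, 2: 1, 1: 2}
{5: 2, 2: 1, 1: 2}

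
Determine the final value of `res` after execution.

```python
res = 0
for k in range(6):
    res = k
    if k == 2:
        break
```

Let's trace through this code step by step.

Initialize: res = 0
Entering loop: for k in range(6):

After execution: res = 2
2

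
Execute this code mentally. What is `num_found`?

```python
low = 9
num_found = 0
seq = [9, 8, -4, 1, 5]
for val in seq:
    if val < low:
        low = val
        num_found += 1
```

Let's trace through this code step by step.

Initialize: low = 9
Initialize: num_found = 0
Initialize: seq = [9, 8, -4, 1, 5]
Entering loop: for val in seq:

After execution: num_found = 2
2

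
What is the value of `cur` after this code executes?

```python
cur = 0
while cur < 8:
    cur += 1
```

Let's trace through this code step by step.

Initialize: cur = 0
Entering loop: while cur < 8:

After execution: cur = 8
8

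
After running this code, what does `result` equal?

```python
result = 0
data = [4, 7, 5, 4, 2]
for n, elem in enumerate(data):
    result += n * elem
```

Let's trace through this code step by step.

Initialize: result = 0
Initialize: data = [4, 7, 5, 4, 2]
Entering loop: for n, elem in enumerate(data):

After execution: result = 37
37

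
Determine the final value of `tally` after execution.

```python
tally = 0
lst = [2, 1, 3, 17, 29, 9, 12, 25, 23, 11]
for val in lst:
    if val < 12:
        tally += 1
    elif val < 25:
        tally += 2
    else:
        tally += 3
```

Let's trace through this code step by step.

Initialize: tally = 0
Initialize: lst = [2, 1, 3, 17, 29, 9, 12, 25, 23, 11]
Entering loop: for val in lst:

After execution: tally = 17
17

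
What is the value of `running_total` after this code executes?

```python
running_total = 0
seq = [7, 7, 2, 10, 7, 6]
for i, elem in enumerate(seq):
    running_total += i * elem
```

Let's trace through this code step by step.

Initialize: running_total = 0
Initialize: seq = [7, 7, 2, 10, 7, 6]
Entering loop: for i, elem in enumerate(seq):

After execution: running_total = 99
99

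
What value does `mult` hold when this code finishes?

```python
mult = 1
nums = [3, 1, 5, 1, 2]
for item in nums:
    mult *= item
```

Let's trace through this code step by step.

Initialize: mult = 1
Initialize: nums = [3, 1, 5, 1, 2]
Entering loop: for item in nums:

After execution: mult = 30
30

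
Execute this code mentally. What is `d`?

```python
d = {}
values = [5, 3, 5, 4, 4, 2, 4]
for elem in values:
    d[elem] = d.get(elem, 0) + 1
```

Let's trace through this code step by step.

Initialize: d = {}
Initialize: values = [5, 3, 5, 4, 4, 2, 4]
Entering loop: for elem in values:

After execution: d = {5: 2, 3: 1, 4: 3, 2: 1}
{5: 2, 3: 1, 4: 3, 2: 1}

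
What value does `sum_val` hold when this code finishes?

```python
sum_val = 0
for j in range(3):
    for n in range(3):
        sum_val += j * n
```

Let's trace through this code step by step.

Initialize: sum_val = 0
Entering loop: for j in range(3):

After execution: sum_val = 9
9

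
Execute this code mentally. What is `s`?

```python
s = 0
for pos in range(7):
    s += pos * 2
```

Let's trace through this code step by step.

Initialize: s = 0
Entering loop: for pos in range(7):

After execution: s = 42
42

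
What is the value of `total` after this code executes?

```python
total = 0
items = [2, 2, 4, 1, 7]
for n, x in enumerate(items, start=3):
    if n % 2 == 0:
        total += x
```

Let's trace through this code step by step.

Initialize: total = 0
Initialize: items = [2, 2, 4, 1, 7]
Entering loop: for n, x in enumerate(items, start=3):

After execution: total = 3
3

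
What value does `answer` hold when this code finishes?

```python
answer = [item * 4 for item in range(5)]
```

Let's trace through this code step by step.

Initialize: answer = [item * 4 for item in range(5)]

After execution: answer = [0, 4, 8, 12, 16]
[0, 4, 8, 12, 16]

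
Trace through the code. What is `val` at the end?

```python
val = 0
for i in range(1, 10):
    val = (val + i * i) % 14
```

Let's trace through this code step by step.

Initialize: val = 0
Entering loop: for i in range(1, 10):

After execution: val = 5
5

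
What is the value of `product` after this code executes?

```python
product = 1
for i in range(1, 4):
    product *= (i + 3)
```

Let's trace through this code step by step.

Initialize: product = 1
Entering loop: for i in range(1, 4):

After execution: product = 120
120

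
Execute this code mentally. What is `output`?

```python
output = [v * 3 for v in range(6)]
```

Let's trace through this code step by step.

Initialize: output = [v * 3 for v in range(6)]

After execution: output = [0, 3, 6, 9, 12, 15]
[0, 3, 6, 9, 12, 15]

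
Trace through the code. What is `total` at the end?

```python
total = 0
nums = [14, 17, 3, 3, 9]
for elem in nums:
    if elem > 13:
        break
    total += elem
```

Let's trace through this code step by step.

Initialize: total = 0
Initialize: nums = [14, 17, 3, 3, 9]
Entering loop: for elem in nums:

After execution: total = 0
0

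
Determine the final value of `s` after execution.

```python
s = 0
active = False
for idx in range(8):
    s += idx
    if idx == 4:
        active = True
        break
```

Let's trace through this code step by step.

Initialize: s = 0
Initialize: active = False
Entering loop: for idx in range(8):

After execution: s = 10
10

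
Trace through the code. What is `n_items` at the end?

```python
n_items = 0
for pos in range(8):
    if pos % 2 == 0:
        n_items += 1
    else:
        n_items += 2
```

Let's trace through this code step by step.

Initialize: n_items = 0
Entering loop: for pos in range(8):

After execution: n_items = 12
12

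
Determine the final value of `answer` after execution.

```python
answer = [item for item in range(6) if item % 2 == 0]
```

Let's trace through this code step by step.

Initialize: answer = [item for item in range(6) if item % 2 == 0]

After execution: answer = [0, 2, 4]
[0, 2, 4]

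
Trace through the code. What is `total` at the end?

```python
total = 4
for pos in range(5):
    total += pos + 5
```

Let's trace through this code step by step.

Initialize: total = 4
Entering loop: for pos in range(5):

After execution: total = 39
39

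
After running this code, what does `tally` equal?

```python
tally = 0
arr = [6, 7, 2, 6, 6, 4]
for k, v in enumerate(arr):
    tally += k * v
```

Let's trace through this code step by step.

Initialize: tally = 0
Initialize: arr = [6, 7, 2, 6, 6, 4]
Entering loop: for k, v in enumerate(arr):

After execution: tally = 73
73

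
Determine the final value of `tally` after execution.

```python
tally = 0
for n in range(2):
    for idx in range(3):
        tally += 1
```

Let's trace through this code step by step.

Initialize: tally = 0
Entering loop: for n in range(2):

After execution: tally = 6
6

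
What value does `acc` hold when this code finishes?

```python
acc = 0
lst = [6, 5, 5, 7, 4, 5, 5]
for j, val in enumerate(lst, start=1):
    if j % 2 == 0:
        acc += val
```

Let's trace through this code step by step.

Initialize: acc = 0
Initialize: lst = [6, 5, 5, 7, 4, 5, 5]
Entering loop: for j, val in enumerate(lst, start=1):

After execution: acc = 17
17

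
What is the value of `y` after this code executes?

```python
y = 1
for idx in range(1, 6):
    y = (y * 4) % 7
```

Let's trace through this code step by step.

Initialize: y = 1
Entering loop: for idx in range(1, 6):

After execution: y = 2
2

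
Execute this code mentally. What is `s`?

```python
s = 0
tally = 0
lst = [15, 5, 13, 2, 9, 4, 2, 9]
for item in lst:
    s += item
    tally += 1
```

Let's trace through this code step by step.

Initialize: s = 0
Initialize: tally = 0
Initialize: lst = [15, 5, 13, 2, 9, 4, 2, 9]
Entering loop: for item in lst:

After execution: s = 59
59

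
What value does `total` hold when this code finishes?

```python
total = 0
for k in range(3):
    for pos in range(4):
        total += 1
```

Let's trace through this code step by step.

Initialize: total = 0
Entering loop: for k in range(3):

After execution: total = 12
12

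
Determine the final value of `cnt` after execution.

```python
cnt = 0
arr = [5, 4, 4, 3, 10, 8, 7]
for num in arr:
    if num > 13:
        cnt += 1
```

Let's trace through this code step by step.

Initialize: cnt = 0
Initialize: arr = [5, 4, 4, 3, 10, 8, 7]
Entering loop: for num in arr:

After execution: cnt = 0
0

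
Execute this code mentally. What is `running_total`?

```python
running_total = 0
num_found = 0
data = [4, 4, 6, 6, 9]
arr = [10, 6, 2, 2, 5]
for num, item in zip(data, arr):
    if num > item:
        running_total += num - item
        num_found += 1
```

Let's trace through this code step by step.

Initialize: running_total = 0
Initialize: num_found = 0
Initialize: data = [4, 4, 6, 6, 9]
Initialize: arr = [10, 6, 2, 2, 5]
Entering loop: for num, item in zip(data, arr):

After execution: running_total = 12
12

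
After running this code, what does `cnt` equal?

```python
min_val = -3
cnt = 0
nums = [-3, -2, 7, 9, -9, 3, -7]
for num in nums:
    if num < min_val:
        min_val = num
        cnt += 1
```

Let's trace through this code step by step.

Initialize: min_val = -3
Initialize: cnt = 0
Initialize: nums = [-3, -2, 7, 9, -9, 3, -7]
Entering loop: for num in nums:

After execution: cnt = 1
1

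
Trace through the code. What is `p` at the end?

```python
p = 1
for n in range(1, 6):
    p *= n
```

Let's trace through this code step by step.

Initialize: p = 1
Entering loop: for n in range(1, 6):

After execution: p = 120
120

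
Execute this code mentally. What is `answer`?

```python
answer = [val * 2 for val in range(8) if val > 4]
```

Let's trace through this code step by step.

Initialize: answer = [val * 2 for val in range(8) if val > 4]

After execution: answer = [10, 12, 14]
[10, 12, 14]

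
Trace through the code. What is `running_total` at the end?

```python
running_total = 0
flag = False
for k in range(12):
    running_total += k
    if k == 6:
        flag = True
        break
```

Let's trace through this code step by step.

Initialize: running_total = 0
Initialize: flag = False
Entering loop: for k in range(12):

After execution: running_total = 21
21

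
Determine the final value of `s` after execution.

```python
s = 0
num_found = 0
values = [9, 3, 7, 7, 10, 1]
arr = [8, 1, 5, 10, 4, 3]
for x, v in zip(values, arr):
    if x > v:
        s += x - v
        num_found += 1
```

Let's trace through this code step by step.

Initialize: s = 0
Initialize: num_found = 0
Initialize: values = [9, 3, 7, 7, 10, 1]
Initialize: arr = [8, 1, 5, 10, 4, 3]
Entering loop: for x, v in zip(values, arr):

After execution: s = 11
11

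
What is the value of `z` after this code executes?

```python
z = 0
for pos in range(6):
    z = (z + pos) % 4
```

Let's trace through this code step by step.

Initialize: z = 0
Entering loop: for pos in range(6):

After execution: z = 3
3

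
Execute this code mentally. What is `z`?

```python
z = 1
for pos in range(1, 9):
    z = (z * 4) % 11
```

Let's trace through this code step by step.

Initialize: z = 1
Entering loop: for pos in range(1, 9):

After execution: z = 9
9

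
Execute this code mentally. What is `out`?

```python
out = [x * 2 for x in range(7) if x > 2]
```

Let's trace through this code step by step.

Initialize: out = [x * 2 for x in range(7) if x > 2]

After execution: out = [6, 8, 10, 12]
[6, 8, 10, 12]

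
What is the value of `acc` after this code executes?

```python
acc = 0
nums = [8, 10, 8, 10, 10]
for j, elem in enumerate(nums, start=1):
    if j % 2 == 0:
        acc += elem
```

Let's trace through this code step by step.

Initialize: acc = 0
Initialize: nums = [8, 10, 8, 10, 10]
Entering loop: for j, elem in enumerate(nums, start=1):

After execution: acc = 20
20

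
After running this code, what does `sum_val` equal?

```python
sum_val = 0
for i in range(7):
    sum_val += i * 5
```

Let's trace through this code step by step.

Initialize: sum_val = 0
Entering loop: for i in range(7):

After execution: sum_val = 105
105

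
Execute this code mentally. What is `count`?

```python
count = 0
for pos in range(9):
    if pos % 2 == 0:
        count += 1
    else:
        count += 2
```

Let's trace through this code step by step.

Initialize: count = 0
Entering loop: for pos in range(9):

After execution: count = 13
13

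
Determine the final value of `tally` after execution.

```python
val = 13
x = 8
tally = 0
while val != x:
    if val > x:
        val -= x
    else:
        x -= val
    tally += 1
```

Let's trace through this code step by step.

Initialize: val = 13
Initialize: x = 8
Initialize: tally = 0
Entering loop: while val != x:

After execution: tally = 5
5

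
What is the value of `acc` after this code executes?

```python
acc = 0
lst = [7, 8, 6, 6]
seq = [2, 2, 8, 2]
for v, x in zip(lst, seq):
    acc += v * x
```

Let's trace through this code step by step.

Initialize: acc = 0
Initialize: lst = [7, 8, 6, 6]
Initialize: seq = [2, 2, 8, 2]
Entering loop: for v, x in zip(lst, seq):

After execution: acc = 90
90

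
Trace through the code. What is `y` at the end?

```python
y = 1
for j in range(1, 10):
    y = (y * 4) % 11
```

Let's trace through this code step by step.

Initialize: y = 1
Entering loop: for j in range(1, 10):

After execution: y = 3
3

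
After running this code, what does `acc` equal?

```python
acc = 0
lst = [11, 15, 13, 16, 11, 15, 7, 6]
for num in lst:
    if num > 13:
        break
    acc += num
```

Let's trace through this code step by step.

Initialize: acc = 0
Initialize: lst = [11, 15, 13, 16, 11, 15, 7, 6]
Entering loop: for num in lst:

After execution: acc = 11
11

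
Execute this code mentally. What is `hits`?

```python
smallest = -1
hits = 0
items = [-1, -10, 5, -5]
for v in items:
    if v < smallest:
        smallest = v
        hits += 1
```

Let's trace through this code step by step.

Initialize: smallest = -1
Initialize: hits = 0
Initialize: items = [-1, -10, 5, -5]
Entering loop: for v in items:

After execution: hits = 1
1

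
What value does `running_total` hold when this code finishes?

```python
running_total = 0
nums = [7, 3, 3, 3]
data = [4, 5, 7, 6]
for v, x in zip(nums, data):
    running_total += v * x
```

Let's trace through this code step by step.

Initialize: running_total = 0
Initialize: nums = [7, 3, 3, 3]
Initialize: data = [4, 5, 7, 6]
Entering loop: for v, x in zip(nums, data):

After execution: running_total = 82
82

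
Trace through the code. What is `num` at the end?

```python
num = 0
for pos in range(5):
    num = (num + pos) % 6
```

Let's trace through this code step by step.

Initialize: num = 0
Entering loop: for pos in range(5):

After execution: num = 4
4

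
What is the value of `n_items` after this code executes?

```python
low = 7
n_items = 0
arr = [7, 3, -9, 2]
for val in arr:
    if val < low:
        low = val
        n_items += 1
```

Let's trace through this code step by step.

Initialize: low = 7
Initialize: n_items = 0
Initialize: arr = [7, 3, -9, 2]
Entering loop: for val in arr:

After execution: n_items = 2
2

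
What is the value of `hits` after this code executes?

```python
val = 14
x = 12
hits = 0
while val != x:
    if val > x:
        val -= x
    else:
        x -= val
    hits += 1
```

Let's trace through this code step by step.

Initialize: val = 14
Initialize: x = 12
Initialize: hits = 0
Entering loop: while val != x:

After execution: hits = 6
6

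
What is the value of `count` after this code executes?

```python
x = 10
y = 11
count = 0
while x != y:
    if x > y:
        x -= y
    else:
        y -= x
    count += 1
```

Let's trace through this code step by step.

Initialize: x = 10
Initialize: y = 11
Initialize: count = 0
Entering loop: while x != y:

After execution: count = 10
10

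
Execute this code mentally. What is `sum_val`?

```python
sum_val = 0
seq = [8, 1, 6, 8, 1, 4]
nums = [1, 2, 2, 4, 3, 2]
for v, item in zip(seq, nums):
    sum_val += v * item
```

Let's trace through this code step by step.

Initialize: sum_val = 0
Initialize: seq = [8, 1, 6, 8, 1, 4]
Initialize: nums = [1, 2, 2, 4, 3, 2]
Entering loop: for v, item in zip(seq, nums):

After execution: sum_val = 65
65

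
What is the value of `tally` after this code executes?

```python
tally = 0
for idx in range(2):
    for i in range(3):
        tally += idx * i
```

Let's trace through this code step by step.

Initialize: tally = 0
Entering loop: for idx in range(2):

After execution: tally = 3
3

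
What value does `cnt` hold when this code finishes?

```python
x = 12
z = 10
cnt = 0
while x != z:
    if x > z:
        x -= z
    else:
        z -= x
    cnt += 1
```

Let's trace through this code step by step.

Initialize: x = 12
Initialize: z = 10
Initialize: cnt = 0
Entering loop: while x != z:

After execution: cnt = 5
5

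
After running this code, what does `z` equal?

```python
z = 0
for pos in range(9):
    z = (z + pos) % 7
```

Let's trace through this code step by step.

Initialize: z = 0
Entering loop: for pos in range(9):

After execution: z = 1
1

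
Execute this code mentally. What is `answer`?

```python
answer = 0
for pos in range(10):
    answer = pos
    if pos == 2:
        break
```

Let's trace through this code step by step.

Initialize: answer = 0
Entering loop: for pos in range(10):

After execution: answer = 2
2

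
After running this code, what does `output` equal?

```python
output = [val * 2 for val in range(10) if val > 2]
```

Let's trace through this code step by step.

Initialize: output = [val * 2 for val in range(10) if val > 2]

After execution: output = [6, 8, 10, 12, 14, 16, 18]
[6, 8, 10, 12, 14, 16, 18]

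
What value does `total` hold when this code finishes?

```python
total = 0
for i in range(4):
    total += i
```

Let's trace through this code step by step.

Initialize: total = 0
Entering loop: for i in range(4):

After execution: total = 6
6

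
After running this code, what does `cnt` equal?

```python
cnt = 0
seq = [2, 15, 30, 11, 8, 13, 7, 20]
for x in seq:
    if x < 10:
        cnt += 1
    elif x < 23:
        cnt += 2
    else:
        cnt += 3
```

Let's trace through this code step by step.

Initialize: cnt = 0
Initialize: seq = [2, 15, 30, 11, 8, 13, 7, 20]
Entering loop: for x in seq:

After execution: cnt = 14
14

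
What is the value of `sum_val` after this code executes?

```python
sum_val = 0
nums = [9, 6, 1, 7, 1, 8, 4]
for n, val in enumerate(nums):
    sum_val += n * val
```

Let's trace through this code step by step.

Initialize: sum_val = 0
Initialize: nums = [9, 6, 1, 7, 1, 8, 4]
Entering loop: for n, val in enumerate(nums):

After execution: sum_val = 97
97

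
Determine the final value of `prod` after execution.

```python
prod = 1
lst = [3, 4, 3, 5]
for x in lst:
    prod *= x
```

Let's trace through this code step by step.

Initialize: prod = 1
Initialize: lst = [3, 4, 3, 5]
Entering loop: for x in lst:

After execution: prod = 180
180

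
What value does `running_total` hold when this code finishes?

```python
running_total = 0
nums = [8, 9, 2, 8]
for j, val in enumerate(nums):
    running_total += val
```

Let's trace through this code step by step.

Initialize: running_total = 0
Initialize: nums = [8, 9, 2, 8]
Entering loop: for j, val in enumerate(nums):

After execution: running_total = 27
27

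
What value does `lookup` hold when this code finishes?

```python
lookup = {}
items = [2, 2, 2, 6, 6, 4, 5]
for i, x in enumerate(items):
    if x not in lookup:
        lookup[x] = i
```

Let's trace through this code step by step.

Initialize: lookup = {}
Initialize: items = [2, 2, 2, 6, 6, 4, 5]
Entering loop: for i, x in enumerate(items):

After execution: lookup = {2: 0, 6: 3, 4: 5, 5: 6}
{2: 0, 6: 3, 4: 5, 5: 6}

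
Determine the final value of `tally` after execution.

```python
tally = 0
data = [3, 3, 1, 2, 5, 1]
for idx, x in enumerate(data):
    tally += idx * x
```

Let's trace through this code step by step.

Initialize: tally = 0
Initialize: data = [3, 3, 1, 2, 5, 1]
Entering loop: for idx, x in enumerate(data):

After execution: tally = 36
36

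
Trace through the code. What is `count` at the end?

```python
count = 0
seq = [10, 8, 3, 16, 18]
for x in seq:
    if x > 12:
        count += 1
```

Let's trace through this code step by step.

Initialize: count = 0
Initialize: seq = [10, 8, 3, 16, 18]
Entering loop: for x in seq:

After execution: count = 2
2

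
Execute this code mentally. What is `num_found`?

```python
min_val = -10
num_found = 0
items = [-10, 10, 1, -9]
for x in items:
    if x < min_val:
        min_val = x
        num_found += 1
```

Let's trace through this code step by step.

Initialize: min_val = -10
Initialize: num_found = 0
Initialize: items = [-10, 10, 1, -9]
Entering loop: for x in items:

After execution: num_found = 0
0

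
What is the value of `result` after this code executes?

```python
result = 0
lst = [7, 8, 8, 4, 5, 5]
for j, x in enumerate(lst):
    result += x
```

Let's trace through this code step by step.

Initialize: result = 0
Initialize: lst = [7, 8, 8, 4, 5, 5]
Entering loop: for j, x in enumerate(lst):

After execution: result = 37
37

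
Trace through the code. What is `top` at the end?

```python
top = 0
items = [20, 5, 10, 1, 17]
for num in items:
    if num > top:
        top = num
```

Let's trace through this code step by step.

Initialize: top = 0
Initialize: items = [20, 5, 10, 1, 17]
Entering loop: for num in items:

After execution: top = 20
20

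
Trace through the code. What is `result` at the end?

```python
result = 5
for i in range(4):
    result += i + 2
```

Let's trace through this code step by step.

Initialize: result = 5
Entering loop: for i in range(4):

After execution: result = 19
19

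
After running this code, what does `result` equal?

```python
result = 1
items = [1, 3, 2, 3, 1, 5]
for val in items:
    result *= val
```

Let's trace through this code step by step.

Initialize: result = 1
Initialize: items = [1, 3, 2, 3, 1, 5]
Entering loop: for val in items:

After execution: result = 90
90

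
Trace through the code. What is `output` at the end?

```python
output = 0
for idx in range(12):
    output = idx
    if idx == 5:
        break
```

Let's trace through this code step by step.

Initialize: output = 0
Entering loop: for idx in range(12):

After execution: output = 5
5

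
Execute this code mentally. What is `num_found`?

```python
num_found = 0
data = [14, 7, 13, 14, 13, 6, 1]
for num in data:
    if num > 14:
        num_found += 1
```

Let's trace through this code step by step.

Initialize: num_found = 0
Initialize: data = [14, 7, 13, 14, 13, 6, 1]
Entering loop: for num in data:

After execution: num_found = 0
0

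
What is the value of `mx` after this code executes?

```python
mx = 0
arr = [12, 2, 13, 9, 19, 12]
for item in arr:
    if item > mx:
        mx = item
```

Let's trace through this code step by step.

Initialize: mx = 0
Initialize: arr = [12, 2, 13, 9, 19, 12]
Entering loop: for item in arr:

After execution: mx = 19
19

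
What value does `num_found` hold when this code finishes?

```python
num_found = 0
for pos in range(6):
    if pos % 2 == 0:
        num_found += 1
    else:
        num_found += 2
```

Let's trace through this code step by step.

Initialize: num_found = 0
Entering loop: for pos in range(6):

After execution: num_found = 9
9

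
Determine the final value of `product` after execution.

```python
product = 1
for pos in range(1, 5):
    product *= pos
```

Let's trace through this code step by step.

Initialize: product = 1
Entering loop: for pos in range(1, 5):

After execution: product = 24
24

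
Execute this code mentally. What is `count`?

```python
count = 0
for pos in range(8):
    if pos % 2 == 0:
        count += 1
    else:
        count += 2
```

Let's trace through this code step by step.

Initialize: count = 0
Entering loop: for pos in range(8):

After execution: count = 12
12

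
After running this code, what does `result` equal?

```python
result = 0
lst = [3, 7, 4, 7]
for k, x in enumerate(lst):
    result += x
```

Let's trace through this code step by step.

Initialize: result = 0
Initialize: lst = [3, 7, 4, 7]
Entering loop: for k, x in enumerate(lst):

After execution: result = 21
21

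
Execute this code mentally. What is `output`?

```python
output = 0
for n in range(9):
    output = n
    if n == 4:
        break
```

Let's trace through this code step by step.

Initialize: output = 0
Entering loop: for n in range(9):

After execution: output = 4
4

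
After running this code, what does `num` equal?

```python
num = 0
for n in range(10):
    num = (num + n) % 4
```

Let's trace through this code step by step.

Initialize: num = 0
Entering loop: for n in range(10):

After execution: num = 1
1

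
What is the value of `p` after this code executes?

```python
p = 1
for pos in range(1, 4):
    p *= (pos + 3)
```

Let's trace through this code step by step.

Initialize: p = 1
Entering loop: for pos in range(1, 4):

After execution: p = 120
120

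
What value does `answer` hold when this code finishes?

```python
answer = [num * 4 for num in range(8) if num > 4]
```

Let's trace through this code step by step.

Initialize: answer = [num * 4 for num in range(8) if num > 4]

After execution: answer = [20, 24, 28]
[20, 24, 28]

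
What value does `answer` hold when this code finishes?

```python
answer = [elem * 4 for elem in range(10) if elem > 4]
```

Let's trace through this code step by step.

Initialize: answer = [elem * 4 for elem in range(10) if elem > 4]

After execution: answer = [20, 24, 28, 32, 36]
[20, 24, 28, 32, 36]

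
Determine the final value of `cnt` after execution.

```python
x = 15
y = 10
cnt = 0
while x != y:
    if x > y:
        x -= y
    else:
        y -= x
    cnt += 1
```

Let's trace through this code step by step.

Initialize: x = 15
Initialize: y = 10
Initialize: cnt = 0
Entering loop: while x != y:

After execution: cnt = 2
2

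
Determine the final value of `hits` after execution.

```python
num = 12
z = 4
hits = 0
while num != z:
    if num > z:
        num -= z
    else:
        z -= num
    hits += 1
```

Let's trace through this code step by step.

Initialize: num = 12
Initialize: z = 4
Initialize: hits = 0
Entering loop: while num != z:

After execution: hits = 2
2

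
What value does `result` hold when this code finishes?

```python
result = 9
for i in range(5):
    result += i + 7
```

Let's trace through this code step by step.

Initialize: result = 9
Entering loop: for i in range(5):

After execution: result = 54
54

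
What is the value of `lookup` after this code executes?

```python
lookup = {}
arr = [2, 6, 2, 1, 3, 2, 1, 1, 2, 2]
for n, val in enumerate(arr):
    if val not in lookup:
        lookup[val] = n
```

Let's trace through this code step by step.

Initialize: lookup = {}
Initialize: arr = [2, 6, 2, 1, 3, 2, 1, 1, 2, 2]
Entering loop: for n, val in enumerate(arr):

After execution: lookup = {2: 0, 6: 1, 1: 3, 3: 4}
{2: 0, 6: 1, 1: 3, 3: 4}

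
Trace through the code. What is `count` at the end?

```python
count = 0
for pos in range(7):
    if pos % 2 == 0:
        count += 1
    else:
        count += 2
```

Let's trace through this code step by step.

Initialize: count = 0
Entering loop: for pos in range(7):

After execution: count = 10
10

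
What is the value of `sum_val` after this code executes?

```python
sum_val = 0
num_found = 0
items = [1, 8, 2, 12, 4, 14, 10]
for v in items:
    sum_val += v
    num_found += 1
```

Let's trace through this code step by step.

Initialize: sum_val = 0
Initialize: num_found = 0
Initialize: items = [1, 8, 2, 12, 4, 14, 10]
Entering loop: for v in items:

After execution: sum_val = 51
51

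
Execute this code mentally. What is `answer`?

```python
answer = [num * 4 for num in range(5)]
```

Let's trace through this code step by step.

Initialize: answer = [num * 4 for num in range(5)]

After execution: answer = [0, 4, 8, 12, 16]
[0, 4, 8, 12, 16]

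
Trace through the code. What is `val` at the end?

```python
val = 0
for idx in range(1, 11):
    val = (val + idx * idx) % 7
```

Let's trace through this code step by step.

Initialize: val = 0
Entering loop: for idx in range(1, 11):

After execution: val = 0
0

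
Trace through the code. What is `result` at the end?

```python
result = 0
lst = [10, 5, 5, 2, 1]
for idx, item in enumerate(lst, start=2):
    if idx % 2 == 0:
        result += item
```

Let's trace through this code step by step.

Initialize: result = 0
Initialize: lst = [10, 5, 5, 2, 1]
Entering loop: for idx, item in enumerate(lst, start=2):

After execution: result = 16
16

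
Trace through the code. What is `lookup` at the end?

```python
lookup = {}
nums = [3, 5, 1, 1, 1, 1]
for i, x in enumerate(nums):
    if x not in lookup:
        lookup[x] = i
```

Let's trace through this code step by step.

Initialize: lookup = {}
Initialize: nums = [3, 5, 1, 1, 1, 1]
Entering loop: for i, x in enumerate(nums):

After execution: lookup = {3: 0, 5: 1, 1: 2}
{3: 0, 5: 1, 1: 2}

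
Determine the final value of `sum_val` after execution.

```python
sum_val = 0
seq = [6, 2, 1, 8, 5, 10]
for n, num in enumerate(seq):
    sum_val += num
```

Let's trace through this code step by step.

Initialize: sum_val = 0
Initialize: seq = [6, 2, 1, 8, 5, 10]
Entering loop: for n, num in enumerate(seq):

After execution: sum_val = 32
32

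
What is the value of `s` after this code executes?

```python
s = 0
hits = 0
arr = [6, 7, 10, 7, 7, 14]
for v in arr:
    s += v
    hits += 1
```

Let's trace through this code step by step.

Initialize: s = 0
Initialize: hits = 0
Initialize: arr = [6, 7, 10, 7, 7, 14]
Entering loop: for v in arr:

After execution: s = 51
51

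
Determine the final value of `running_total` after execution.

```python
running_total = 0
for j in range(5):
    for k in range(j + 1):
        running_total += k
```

Let's trace through this code step by step.

Initialize: running_total = 0
Entering loop: for j in range(5):

After execution: running_total = 20
20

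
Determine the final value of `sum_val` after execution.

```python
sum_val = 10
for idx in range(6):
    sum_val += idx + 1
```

Let's trace through this code step by step.

Initialize: sum_val = 10
Entering loop: for idx in range(6):

After execution: sum_val = 31
31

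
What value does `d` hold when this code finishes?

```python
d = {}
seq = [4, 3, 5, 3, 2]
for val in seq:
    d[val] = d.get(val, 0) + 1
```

Let's trace through this code step by step.

Initialize: d = {}
Initialize: seq = [4, 3, 5, 3, 2]
Entering loop: for val in seq:

After execution: d = {4: 1, 3: 2, 5: 1, 2: 1}
{4: 1, 3: 2, 5: 1, 2: 1}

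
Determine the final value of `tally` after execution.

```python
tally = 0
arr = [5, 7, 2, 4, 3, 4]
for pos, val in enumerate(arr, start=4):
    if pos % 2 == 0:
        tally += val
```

Let's trace through this code step by step.

Initialize: tally = 0
Initialize: arr = [5, 7, 2, 4, 3, 4]
Entering loop: for pos, val in enumerate(arr, start=4):

After execution: tally = 10
10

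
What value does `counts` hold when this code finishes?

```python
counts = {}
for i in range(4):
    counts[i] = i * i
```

Let's trace through this code step by step.

Initialize: counts = {}
Entering loop: for i in range(4):

After execution: counts = {0: 0, 1: 1, 2: 4, 3: 9}
{0: 0, 1: 1, 2: 4, 3: 9}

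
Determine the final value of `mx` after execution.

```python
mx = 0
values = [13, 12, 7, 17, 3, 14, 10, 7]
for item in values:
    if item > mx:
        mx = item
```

Let's trace through this code step by step.

Initialize: mx = 0
Initialize: values = [13, 12, 7, 17, 3, 14, 10, 7]
Entering loop: for item in values:

After execution: mx = 17
17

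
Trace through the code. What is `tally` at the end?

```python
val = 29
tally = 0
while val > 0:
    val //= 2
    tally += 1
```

Let's trace through this code step by step.

Initialize: val = 29
Initialize: tally = 0
Entering loop: while val > 0:

After execution: tally = 5
5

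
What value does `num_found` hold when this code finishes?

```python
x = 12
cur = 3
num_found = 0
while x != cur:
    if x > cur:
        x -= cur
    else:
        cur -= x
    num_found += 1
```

Let's trace through this code step by step.

Initialize: x = 12
Initialize: cur = 3
Initialize: num_found = 0
Entering loop: while x != cur:

After execution: num_found = 3
3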